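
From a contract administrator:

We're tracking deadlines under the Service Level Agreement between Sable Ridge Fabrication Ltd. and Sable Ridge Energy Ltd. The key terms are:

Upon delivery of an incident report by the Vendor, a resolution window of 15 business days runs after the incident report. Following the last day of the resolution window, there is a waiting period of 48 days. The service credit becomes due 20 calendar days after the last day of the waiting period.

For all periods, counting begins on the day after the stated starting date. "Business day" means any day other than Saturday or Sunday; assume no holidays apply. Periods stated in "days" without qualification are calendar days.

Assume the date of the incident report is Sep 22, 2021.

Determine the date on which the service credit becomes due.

From Wednesday, Sep 22, 2021, 15 business days (Sep 23, Sep 24, Sep 27, Sep 28, …, Oct 11, Oct 12, Oct 13, skipping weekends) brings us to Wednesday, Oct 13, 2021, which is the last day of the resolution window.
The last day of the waiting period: 48 calendar days after Oct 13, 2021 is Nov 30, 2021.
The date on which the service credit becomes due: Nov 30, 2021 + 20 days = Dec 20, 2021.

Dec 20, 2021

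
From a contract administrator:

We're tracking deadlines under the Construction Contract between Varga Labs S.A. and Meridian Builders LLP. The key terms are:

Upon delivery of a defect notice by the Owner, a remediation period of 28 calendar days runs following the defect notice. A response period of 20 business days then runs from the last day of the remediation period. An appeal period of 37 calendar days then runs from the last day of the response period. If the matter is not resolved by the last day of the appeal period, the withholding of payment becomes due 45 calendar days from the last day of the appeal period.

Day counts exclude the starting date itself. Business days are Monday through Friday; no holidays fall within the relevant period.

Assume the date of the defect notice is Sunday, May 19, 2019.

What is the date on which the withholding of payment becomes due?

October 2, 2019

Adding 28 calendar days to May 19, 2019 gives June 16, 2019, which is the last day of the remediation period.
The last day of the response period: 20 business days after Sunday, June 16, 2019, skipping weekends — Jun 17, Jun 18, Jun 19, Jun 20, …, Jul 10, Jul 11, Jul 12 — lands on Friday, July 12, 2019.
The last day of the appeal period: July 12, 2019 + 37 days = August 18, 2019.
The date on which the withholding of payment becomes due: August 18, 2019 + 45 days = October 2, 2019.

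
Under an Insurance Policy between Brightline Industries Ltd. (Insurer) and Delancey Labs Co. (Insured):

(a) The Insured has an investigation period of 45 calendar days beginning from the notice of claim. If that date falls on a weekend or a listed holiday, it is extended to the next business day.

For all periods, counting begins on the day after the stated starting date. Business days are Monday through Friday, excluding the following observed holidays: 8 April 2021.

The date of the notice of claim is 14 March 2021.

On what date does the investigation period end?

Adding 45 calendar days to 14 March 2021 gives 28 April 2021, which is the last day of the investigation period. 28 April 2021 is a Wednesday and is not a listed holiday, so no roll-forward applies.

28 April 2021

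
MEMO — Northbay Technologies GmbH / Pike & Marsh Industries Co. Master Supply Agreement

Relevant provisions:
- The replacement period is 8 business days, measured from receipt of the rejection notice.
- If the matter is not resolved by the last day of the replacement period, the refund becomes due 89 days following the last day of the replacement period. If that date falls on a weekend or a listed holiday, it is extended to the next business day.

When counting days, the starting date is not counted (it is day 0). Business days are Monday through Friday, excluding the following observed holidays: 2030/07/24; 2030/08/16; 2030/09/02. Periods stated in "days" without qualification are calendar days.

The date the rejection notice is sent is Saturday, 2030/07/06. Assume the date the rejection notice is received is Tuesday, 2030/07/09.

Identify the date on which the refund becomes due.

The last day of the replacement period: 8 business days after Tuesday, 2030/07/09, skipping weekends — Jul 10, Jul 11, Jul 12, Jul 15, Jul 16, Jul 17, Jul 18, Jul 19 — lands on Friday, 2030/07/19.
Adding 89 calendar days to 2030/07/19 gives 2030/10/16, which is the date on which the refund becomes due. 2030/10/16 is a Wednesday and is not a listed holiday, so no roll-forward applies.

2030/10/16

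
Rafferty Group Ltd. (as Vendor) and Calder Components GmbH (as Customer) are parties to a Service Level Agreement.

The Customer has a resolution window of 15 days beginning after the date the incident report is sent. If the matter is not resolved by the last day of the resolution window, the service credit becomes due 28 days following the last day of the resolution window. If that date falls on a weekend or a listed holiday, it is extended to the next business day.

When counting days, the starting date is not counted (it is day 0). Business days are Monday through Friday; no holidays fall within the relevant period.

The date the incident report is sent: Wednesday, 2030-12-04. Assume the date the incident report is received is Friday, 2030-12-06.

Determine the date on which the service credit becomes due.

2031-01-16

Adding 15 calendar days to 2030-12-04 gives 2030-12-19, which is the last day of the resolution window.
Adding 28 calendar days to 2030-12-19 gives 2031-01-16, which is the date on which the service credit becomes due. 2031-01-16 is a Thursday, so no roll-forward applies.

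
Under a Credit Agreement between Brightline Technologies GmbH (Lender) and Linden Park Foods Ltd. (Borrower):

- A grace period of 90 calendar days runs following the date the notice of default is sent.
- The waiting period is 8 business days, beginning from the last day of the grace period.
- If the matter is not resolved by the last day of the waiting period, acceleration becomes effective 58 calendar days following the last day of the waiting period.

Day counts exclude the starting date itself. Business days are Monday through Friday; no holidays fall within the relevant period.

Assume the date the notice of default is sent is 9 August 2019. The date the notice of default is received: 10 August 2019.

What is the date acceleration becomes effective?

Adding 90 calendar days to 9 August 2019 gives 7 November 2019, which is the last day of the grace period.
The last day of the waiting period: 8 business days after Thursday, 7 November 2019, skipping weekends — Nov 8, Nov 11, Nov 12, Nov 13, Nov 14, Nov 15, Nov 18, Nov 19 — lands on Tuesday, 19 November 2019.
Adding 58 calendar days to 19 November 2019 gives 16 January 2020, which is the date acceleration becomes effective.

16 January 2020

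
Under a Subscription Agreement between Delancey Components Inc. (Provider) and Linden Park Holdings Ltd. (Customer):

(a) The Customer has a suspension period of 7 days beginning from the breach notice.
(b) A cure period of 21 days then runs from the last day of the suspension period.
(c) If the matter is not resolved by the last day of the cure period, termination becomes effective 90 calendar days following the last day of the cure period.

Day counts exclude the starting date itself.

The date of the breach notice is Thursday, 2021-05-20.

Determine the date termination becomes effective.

2021-09-15

Adding 7 calendar days to 2021-05-20 gives 2021-05-27, which is the last day of the suspension period.
The last day of the cure period: 21 calendar days after 2021-05-27 is 2021-06-17.
The date termination becomes effective: 2021-06-17 + 90 days = 2021-09-15.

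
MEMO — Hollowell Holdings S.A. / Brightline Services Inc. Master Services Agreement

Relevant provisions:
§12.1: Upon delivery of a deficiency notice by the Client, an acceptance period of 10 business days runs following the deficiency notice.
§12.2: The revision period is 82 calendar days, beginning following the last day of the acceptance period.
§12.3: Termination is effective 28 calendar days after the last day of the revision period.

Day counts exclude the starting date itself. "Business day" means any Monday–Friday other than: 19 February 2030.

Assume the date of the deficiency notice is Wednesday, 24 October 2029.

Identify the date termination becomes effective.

25 February 2030

From Wednesday, 24 October 2029, 10 business days (Oct 25, Oct 26, Oct 29, Oct 30, Oct 31, Nov 1, Nov 2, Nov 5, Nov 6, Nov 7, skipping weekends) brings us to Wednesday, 7 November 2029, which is the last day of the acceptance period.
The last day of the revision period: 7 November 2029 + 82 days = 28 January 2030.
The date termination becomes effective: 28 January 2030 + 28 days = 25 February 2030.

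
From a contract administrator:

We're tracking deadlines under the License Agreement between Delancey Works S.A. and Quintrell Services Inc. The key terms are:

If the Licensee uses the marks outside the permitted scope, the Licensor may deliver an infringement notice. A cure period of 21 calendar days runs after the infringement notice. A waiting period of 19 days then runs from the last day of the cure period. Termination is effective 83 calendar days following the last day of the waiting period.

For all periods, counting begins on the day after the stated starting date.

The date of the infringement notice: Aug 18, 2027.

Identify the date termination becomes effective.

Adding 21 calendar days to Aug 18, 2027 gives Sep 8, 2027, which is the last day of the cure period.
The last day of the waiting period: Sep 8, 2027 + 19 days = Sep 27, 2027.
Adding 83 calendar days to Sep 27, 2027 gives Dec 19, 2027, which is the date termination becomes effective.

Dec 19, 2027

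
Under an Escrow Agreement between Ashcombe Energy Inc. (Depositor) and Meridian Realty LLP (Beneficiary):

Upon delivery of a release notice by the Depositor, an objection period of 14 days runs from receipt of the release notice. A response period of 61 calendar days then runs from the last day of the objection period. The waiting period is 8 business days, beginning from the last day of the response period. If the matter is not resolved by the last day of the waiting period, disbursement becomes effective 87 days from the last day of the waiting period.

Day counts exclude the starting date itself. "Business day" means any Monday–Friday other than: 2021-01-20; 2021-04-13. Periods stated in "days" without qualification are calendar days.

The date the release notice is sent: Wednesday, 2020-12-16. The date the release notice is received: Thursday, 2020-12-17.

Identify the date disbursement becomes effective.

2021-06-07

The last day of the objection period: 14 calendar days after 2020-12-17 is 2020-12-31.
The last day of the response period: 2020-12-31 + 61 days = 2021-03-02.
The last day of the waiting period: 8 business days after Tuesday, 2021-03-02, skipping weekends — Mar 3, Mar 4, Mar 5, Mar 8, Mar 9, Mar 10, Mar 11, Mar 12 — lands on Friday, 2021-03-12.
The date disbursement becomes effective: 87 calendar days after 2021-03-12 is 2021-06-07.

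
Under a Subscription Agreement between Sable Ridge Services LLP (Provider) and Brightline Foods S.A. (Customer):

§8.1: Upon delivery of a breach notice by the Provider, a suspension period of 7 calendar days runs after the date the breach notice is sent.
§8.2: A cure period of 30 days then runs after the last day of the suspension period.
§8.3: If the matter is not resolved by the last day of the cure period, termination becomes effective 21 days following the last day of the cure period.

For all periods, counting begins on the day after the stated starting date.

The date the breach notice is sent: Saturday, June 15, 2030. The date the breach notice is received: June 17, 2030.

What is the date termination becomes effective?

The last day of the suspension period: 7 calendar days after June 15, 2030 is June 22, 2030.
Adding 30 calendar days to June 22, 2030 gives July 22, 2030, which is the last day of the cure period.
The date termination becomes effective: 21 calendar days after July 22, 2030 is August 12, 2030.

August 12, 2030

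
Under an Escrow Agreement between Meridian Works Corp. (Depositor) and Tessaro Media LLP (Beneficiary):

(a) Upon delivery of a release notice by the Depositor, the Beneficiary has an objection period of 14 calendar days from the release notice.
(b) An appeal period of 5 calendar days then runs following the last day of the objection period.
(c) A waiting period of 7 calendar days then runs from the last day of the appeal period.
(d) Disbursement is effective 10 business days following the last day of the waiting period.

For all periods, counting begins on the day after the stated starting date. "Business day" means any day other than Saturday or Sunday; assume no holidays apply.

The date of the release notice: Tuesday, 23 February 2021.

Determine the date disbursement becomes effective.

2 April 2021

Adding 14 calendar days to 23 February 2021 gives 9 March 2021, which is the last day of the objection period.
The last day of the appeal period: 9 March 2021 + 5 days = 14 March 2021.
The last day of the waiting period: 7 calendar days after 14 March 2021 is 21 March 2021.
The date disbursement becomes effective: counting 10 business days from Sunday, 21 March 2021 (Mar 22, Mar 23, Mar 24, Mar 25, Mar 26, Mar 29, Mar 30, Mar 31, Apr 1, Apr 2, skipping weekends) reaches Friday, 2 April 2021.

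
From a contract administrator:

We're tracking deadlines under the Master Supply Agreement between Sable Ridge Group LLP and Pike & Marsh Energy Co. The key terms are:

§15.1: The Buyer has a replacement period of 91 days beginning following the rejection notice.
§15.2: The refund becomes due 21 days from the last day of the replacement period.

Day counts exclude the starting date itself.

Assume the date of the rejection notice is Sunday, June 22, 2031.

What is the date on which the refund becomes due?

October 12, 2031

Adding 91 calendar days to June 22, 2031 gives September 21, 2031, which is the last day of the replacement period.
Adding 21 calendar days to September 21, 2031 gives October 12, 2031, which is the date on which the refund becomes due.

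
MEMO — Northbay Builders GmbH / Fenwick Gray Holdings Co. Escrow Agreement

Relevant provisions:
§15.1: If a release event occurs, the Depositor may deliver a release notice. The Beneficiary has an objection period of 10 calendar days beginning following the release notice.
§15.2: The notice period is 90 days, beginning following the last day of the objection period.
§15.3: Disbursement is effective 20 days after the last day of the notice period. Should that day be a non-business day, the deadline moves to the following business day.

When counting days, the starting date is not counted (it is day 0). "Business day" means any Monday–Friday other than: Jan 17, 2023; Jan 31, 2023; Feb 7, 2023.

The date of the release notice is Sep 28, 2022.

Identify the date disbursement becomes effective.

The last day of the objection period: Sep 28, 2022 + 10 days = Oct 8, 2022.
The last day of the notice period: Oct 8, 2022 + 90 days = Jan 6, 2023.
The date disbursement becomes effective: Jan 6, 2023 + 20 days = Jan 26, 2023. Jan 26, 2023 is a Thursday and is not a listed holiday, so no roll-forward applies.

Jan 26, 2023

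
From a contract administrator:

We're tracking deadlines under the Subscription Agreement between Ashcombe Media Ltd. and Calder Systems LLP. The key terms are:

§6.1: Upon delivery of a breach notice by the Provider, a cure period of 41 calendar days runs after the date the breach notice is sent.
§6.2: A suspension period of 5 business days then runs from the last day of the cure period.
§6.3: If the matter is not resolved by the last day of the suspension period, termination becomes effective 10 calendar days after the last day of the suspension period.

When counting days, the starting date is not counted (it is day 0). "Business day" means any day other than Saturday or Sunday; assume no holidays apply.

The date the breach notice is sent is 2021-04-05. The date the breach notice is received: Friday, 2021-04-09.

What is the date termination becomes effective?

Adding 41 calendar days to 2021-04-05 gives 2021-05-16, which is the last day of the cure period.
From Sunday, 2021-05-16, 5 business days (May 17, May 18, May 19, May 20, May 21, skipping weekends) brings us to Friday, 2021-05-21, which is the last day of the suspension period.
Adding 10 calendar days to 2021-05-21 gives 2021-05-31, which is the date termination becomes effective.

2021-05-31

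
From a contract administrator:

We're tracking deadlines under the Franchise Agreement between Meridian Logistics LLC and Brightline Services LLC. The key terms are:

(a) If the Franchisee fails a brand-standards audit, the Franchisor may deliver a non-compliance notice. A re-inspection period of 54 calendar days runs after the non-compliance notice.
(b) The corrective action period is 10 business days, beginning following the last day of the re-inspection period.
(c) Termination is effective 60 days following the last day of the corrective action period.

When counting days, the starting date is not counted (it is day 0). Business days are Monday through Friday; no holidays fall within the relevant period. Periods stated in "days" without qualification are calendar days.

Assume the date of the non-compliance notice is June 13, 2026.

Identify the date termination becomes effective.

October 19, 2026

The last day of the re-inspection period: 54 calendar days after June 13, 2026 is August 6, 2026.
The last day of the corrective action period: counting 10 business days from Thursday, August 6, 2026 (Aug 7, Aug 10, Aug 11, Aug 12, Aug 13, Aug 14, Aug 17, Aug 18, Aug 19, Aug 20, skipping weekends) reaches Thursday, August 20, 2026.
The date termination becomes effective: August 20, 2026 + 60 days = October 19, 2026.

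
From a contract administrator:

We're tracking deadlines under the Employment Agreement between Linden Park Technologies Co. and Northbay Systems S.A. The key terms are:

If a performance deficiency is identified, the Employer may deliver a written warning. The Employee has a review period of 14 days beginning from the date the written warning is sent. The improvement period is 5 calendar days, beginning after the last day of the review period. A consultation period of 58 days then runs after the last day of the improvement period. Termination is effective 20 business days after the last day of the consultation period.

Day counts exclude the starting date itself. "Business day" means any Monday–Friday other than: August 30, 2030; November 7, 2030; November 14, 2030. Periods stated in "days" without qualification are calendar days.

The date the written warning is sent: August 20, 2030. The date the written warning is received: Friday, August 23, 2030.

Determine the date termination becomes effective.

December 5, 2030

Adding 14 calendar days to August 20, 2030 gives September 3, 2030, which is the last day of the review period.
Adding 5 calendar days to September 3, 2030 gives September 8, 2030, which is the last day of the improvement period.
Adding 58 calendar days to September 8, 2030 gives November 5, 2030, which is the last day of the consultation period.
From Tuesday, November 5, 2030, 20 business days (Nov 6, Nov 8, Nov 11, Nov 12, …, Dec 3, Dec 4, Dec 5, skipping weekends and the listed holidays on Nov 7, Nov 14) brings us to Thursday, December 5, 2030, which is the date termination becomes effective.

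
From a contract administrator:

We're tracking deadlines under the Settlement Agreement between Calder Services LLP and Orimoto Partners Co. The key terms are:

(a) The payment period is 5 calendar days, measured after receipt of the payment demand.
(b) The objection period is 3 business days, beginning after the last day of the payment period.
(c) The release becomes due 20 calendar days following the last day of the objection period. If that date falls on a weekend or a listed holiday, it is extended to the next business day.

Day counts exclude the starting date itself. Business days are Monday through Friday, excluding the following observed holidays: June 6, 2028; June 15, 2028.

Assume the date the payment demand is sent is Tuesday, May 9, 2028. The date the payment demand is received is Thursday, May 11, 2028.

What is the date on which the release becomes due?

June 8, 2028

Adding 5 calendar days to May 11, 2028 gives May 16, 2028, which is the last day of the payment period.
The last day of the objection period: counting 3 business days from Tuesday, May 16, 2028 (May 17, May 18, May 19, skipping weekends) reaches Friday, May 19, 2028.
The date on which the release becomes due: 20 calendar days after May 19, 2028 is June 8, 2028. June 8, 2028 is a Thursday and is not a listed holiday, so no roll-forward applies.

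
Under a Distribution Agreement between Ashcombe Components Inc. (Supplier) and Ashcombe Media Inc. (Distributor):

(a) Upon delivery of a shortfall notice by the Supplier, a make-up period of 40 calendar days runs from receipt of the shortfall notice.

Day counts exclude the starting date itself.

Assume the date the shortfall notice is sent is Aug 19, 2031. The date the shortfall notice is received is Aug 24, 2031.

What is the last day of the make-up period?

The last day of the make-up period: 40 calendar days after Aug 24, 2031 is Oct 3, 2031.

Oct 3, 2031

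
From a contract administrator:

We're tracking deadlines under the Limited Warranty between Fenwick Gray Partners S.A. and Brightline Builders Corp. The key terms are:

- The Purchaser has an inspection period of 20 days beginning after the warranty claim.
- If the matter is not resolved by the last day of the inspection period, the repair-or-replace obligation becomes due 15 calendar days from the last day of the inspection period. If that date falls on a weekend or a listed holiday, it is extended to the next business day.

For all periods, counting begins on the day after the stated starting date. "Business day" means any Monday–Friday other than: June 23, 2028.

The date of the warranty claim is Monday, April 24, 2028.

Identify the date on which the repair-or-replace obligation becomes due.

May 29, 2028

The last day of the inspection period: April 24, 2028 + 20 days = May 14, 2028.
The date on which the repair-or-replace obligation becomes due: May 14, 2028 + 15 days = May 29, 2028. May 29, 2028 is a Monday and is not a listed holiday, so no roll-forward applies.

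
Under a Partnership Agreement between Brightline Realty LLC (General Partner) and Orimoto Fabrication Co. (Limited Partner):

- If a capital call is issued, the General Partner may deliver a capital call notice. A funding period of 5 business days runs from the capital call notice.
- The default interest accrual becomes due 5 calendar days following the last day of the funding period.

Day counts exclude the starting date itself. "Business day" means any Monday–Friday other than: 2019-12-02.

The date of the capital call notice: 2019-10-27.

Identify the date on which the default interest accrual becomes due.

2019-11-06

From Sunday, 2019-10-27, 5 business days (Oct 28, Oct 29, Oct 30, Oct 31, Nov 1, skipping weekends) brings us to Friday, 2019-11-01, which is the last day of the funding period.
The date on which the default interest accrual becomes due: 5 calendar days after 2019-11-01 is 2019-11-06.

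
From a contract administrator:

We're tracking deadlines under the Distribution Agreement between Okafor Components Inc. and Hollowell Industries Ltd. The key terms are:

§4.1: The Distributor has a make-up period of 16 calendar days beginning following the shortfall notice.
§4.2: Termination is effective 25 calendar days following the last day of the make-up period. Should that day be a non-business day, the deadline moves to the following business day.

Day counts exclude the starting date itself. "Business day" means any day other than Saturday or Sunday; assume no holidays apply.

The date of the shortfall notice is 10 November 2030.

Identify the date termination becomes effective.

23 December 2030

The last day of the make-up period: 10 November 2030 + 16 days = 26 November 2030.
The date termination becomes effective: 25 calendar days after 26 November 2030 is 21 December 2030. That falls on a Saturday, so it rolls to the next business day, Monday, 23 December 2030.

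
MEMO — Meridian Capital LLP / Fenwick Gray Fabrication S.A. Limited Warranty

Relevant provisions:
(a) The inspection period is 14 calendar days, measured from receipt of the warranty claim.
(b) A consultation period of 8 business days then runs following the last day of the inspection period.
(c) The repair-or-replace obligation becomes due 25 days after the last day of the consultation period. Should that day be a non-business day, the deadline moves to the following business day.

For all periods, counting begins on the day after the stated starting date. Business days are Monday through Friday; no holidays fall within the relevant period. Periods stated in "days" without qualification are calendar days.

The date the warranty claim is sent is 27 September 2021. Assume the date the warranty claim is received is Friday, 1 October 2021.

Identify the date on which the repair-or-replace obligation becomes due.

22 November 2021

The last day of the inspection period: 14 calendar days after 1 October 2021 is 15 October 2021.
From Friday, 15 October 2021, 8 business days (Oct 18, Oct 19, Oct 20, Oct 21, Oct 22, Oct 25, Oct 26, Oct 27, skipping weekends) brings us to Wednesday, 27 October 2021, which is the last day of the consultation period.
The date on which the repair-or-replace obligation becomes due: 27 October 2021 + 25 days = 21 November 2021. That falls on a Sunday, so it rolls to the next business day, Monday, 22 November 2021.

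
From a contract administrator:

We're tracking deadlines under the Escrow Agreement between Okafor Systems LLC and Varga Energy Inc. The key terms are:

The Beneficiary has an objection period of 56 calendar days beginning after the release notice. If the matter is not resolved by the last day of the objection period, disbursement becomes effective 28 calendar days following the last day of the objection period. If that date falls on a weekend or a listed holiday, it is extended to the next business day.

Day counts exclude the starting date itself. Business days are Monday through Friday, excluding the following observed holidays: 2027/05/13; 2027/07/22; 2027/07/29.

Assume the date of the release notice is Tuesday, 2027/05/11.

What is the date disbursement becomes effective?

2027/08/03

The last day of the objection period: 2027/05/11 + 56 days = 2027/07/06.
The date disbursement becomes effective: 2027/07/06 + 28 days = 2027/08/03. 2027/08/03 is a Tuesday and is not a listed holiday, so no roll-forward applies.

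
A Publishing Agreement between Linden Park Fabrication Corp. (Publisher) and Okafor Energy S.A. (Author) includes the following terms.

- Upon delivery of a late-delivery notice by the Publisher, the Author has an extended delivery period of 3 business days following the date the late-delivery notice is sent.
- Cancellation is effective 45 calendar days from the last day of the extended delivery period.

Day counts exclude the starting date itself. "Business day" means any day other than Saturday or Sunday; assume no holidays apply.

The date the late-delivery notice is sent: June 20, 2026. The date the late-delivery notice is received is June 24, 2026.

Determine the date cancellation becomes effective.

The last day of the extended delivery period: counting 3 business days from Saturday, June 20, 2026 (Jun 22, Jun 23, Jun 24, skipping weekends) reaches Wednesday, June 24, 2026.
The date cancellation becomes effective: 45 calendar days after June 24, 2026 is August 8, 2026.

August 8, 2026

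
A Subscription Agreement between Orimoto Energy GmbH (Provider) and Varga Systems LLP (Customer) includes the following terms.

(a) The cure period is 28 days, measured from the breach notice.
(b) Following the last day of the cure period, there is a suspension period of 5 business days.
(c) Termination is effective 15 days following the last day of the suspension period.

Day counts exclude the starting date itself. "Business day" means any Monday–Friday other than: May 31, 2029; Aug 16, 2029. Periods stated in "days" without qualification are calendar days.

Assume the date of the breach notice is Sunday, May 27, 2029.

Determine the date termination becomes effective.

Jul 14, 2029

The last day of the cure period: May 27, 2029 + 28 days = Jun 24, 2029.
The last day of the suspension period: counting 5 business days from Sunday, Jun 24, 2029 (Jun 25, Jun 26, Jun 27, Jun 28, Jun 29, skipping weekends) reaches Friday, Jun 29, 2029.
Adding 15 calendar days to Jun 29, 2029 gives Jul 14, 2029, which is the date termination becomes effective.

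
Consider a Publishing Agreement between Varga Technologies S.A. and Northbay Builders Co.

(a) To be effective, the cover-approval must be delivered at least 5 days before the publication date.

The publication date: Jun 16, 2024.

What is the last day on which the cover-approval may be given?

Counting back 5 calendar days from Jun 16, 2024 gives Jun 11, 2024.

Jun 11, 2024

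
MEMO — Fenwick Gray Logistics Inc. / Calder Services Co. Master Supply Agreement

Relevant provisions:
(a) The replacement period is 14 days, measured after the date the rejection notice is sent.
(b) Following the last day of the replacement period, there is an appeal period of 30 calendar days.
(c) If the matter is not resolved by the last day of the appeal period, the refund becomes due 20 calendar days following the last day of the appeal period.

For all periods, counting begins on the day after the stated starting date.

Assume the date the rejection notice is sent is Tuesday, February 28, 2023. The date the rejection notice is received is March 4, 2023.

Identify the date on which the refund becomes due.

May 3, 2023

The last day of the replacement period: 14 calendar days after February 28, 2023 is March 14, 2023.
Adding 30 calendar days to March 14, 2023 gives April 13, 2023, which is the last day of the appeal period.
The date on which the refund becomes due: April 13, 2023 + 20 days = May 3, 2023.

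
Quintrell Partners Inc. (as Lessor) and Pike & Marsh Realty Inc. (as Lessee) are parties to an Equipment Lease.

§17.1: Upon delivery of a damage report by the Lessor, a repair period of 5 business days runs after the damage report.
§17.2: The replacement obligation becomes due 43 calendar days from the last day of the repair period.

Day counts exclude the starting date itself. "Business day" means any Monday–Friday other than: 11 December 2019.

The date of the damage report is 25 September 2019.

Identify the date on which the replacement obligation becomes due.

The last day of the repair period: 5 business days after Wednesday, 25 September 2019, skipping weekends — Sep 26, Sep 27, Sep 30, Oct 1, Oct 2 — lands on Wednesday, 2 October 2019.
Adding 43 calendar days to 2 October 2019 gives 14 November 2019, which is the date on which the replacement obligation becomes due.

14 November 2019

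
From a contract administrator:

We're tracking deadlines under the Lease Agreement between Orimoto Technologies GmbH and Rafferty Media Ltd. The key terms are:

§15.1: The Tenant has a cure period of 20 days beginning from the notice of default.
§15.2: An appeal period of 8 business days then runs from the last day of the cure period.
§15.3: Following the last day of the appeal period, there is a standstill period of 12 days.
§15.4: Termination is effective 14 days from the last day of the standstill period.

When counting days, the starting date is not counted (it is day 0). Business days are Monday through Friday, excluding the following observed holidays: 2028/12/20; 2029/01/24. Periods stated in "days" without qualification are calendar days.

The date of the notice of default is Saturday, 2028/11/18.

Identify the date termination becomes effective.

The last day of the cure period: 20 calendar days after 2028/11/18 is 2028/12/08.
The last day of the appeal period: counting 8 business days from Friday, 2028/12/08 (Dec 11, Dec 12, Dec 13, Dec 14, Dec 15, Dec 18, Dec 19, Dec 21, skipping weekends and the listed holiday on Dec 20) reaches Thursday, 2028/12/21.
The last day of the standstill period: 2028/12/21 + 12 days = 2029/01/02.
Adding 14 calendar days to 2029/01/02 gives 2029/01/16, which is the date termination becomes effective.

2029/01/16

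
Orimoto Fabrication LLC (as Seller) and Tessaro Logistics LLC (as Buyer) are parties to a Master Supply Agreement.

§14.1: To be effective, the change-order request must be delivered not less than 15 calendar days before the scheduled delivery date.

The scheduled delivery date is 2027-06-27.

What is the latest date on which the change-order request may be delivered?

Counting back 15 calendar days from 2027-06-27 gives 2027-06-12.

2027-06-12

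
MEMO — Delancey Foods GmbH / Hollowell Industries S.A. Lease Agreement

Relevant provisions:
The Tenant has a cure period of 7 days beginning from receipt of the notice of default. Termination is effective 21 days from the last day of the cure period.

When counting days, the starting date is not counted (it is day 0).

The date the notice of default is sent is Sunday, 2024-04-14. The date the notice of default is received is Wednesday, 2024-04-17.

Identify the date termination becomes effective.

The last day of the cure period: 2024-04-17 + 7 days = 2024-04-24.
The date termination becomes effective: 21 calendar days after 2024-04-24 is 2024-05-15.

2024-05-15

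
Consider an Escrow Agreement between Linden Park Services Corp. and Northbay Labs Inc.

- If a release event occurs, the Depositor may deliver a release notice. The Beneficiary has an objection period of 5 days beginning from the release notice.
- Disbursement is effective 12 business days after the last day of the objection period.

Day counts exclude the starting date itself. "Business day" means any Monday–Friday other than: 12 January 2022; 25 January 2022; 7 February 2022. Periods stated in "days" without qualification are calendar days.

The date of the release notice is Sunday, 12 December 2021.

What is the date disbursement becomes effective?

4 January 2022

Adding 5 calendar days to 12 December 2021 gives 17 December 2021, which is the last day of the objection period.
From Friday, 17 December 2021, 12 business days (Dec 20, Dec 21, Dec 22, Dec 23, …, Dec 31, Jan 3, Jan 4, skipping weekends) brings us to Tuesday, 4 January 2022, which is the date disbursement becomes effective.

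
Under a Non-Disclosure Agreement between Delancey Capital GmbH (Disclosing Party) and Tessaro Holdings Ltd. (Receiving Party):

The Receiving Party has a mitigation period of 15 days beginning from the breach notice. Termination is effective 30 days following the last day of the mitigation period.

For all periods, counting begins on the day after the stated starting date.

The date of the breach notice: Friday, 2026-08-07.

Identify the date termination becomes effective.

The last day of the mitigation period: 2026-08-07 + 15 days = 2026-08-22.
Adding 30 calendar days to 2026-08-22 gives 2026-09-21, which is the date termination becomes effective.

2026-09-21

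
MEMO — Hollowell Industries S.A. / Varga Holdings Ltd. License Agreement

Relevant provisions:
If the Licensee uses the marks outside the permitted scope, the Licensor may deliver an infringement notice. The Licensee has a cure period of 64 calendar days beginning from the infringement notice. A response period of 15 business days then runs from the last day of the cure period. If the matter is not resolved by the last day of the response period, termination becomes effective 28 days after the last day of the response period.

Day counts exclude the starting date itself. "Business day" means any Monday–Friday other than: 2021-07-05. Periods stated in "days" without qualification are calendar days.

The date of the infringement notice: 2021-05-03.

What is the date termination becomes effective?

The last day of the cure period: 2021-05-03 + 64 days = 2021-07-06.
The last day of the response period: counting 15 business days from Tuesday, 2021-07-06 (Jul 7, Jul 8, Jul 9, Jul 12, …, Jul 23, Jul 26, Jul 27, skipping weekends) reaches Tuesday, 2021-07-27.
The date termination becomes effective: 2021-07-27 + 28 days = 2021-08-24.

2021-08-24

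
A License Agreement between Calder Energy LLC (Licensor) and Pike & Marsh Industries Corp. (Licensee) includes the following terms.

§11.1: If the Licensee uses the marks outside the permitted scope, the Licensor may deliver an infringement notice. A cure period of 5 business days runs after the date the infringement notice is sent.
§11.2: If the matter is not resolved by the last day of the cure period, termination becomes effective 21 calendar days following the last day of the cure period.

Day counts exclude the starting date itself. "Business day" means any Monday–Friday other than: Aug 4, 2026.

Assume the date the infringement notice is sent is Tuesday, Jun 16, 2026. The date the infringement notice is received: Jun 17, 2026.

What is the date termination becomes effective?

The last day of the cure period: 5 business days after Tuesday, Jun 16, 2026, skipping weekends — Jun 17, Jun 18, Jun 19, Jun 22, Jun 23 — lands on Tuesday, Jun 23, 2026.
Adding 21 calendar days to Jun 23, 2026 gives Jul 14, 2026, which is the date termination becomes effective.

Jul 14, 2026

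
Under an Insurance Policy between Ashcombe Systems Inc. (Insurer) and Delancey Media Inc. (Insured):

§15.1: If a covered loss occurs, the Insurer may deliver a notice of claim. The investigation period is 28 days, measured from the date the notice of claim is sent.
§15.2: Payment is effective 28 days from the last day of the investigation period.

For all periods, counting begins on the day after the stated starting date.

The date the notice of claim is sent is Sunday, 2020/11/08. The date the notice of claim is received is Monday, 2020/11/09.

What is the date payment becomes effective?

2021/01/03

The last day of the investigation period: 28 calendar days after 2020/11/08 is 2020/12/06.
The date payment becomes effective: 28 calendar days after 2020/12/06 is 2021/01/03.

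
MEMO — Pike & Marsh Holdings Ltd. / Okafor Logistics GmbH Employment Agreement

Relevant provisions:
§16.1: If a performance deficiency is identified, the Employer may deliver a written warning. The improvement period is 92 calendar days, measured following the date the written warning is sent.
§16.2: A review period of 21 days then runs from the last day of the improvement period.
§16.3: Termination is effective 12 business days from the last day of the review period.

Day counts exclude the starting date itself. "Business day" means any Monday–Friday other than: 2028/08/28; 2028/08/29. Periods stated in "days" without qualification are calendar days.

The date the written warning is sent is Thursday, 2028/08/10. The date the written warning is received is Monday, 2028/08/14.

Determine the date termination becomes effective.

The last day of the improvement period: 92 calendar days after 2028/08/10 is 2028/11/10.
The last day of the review period: 2028/11/10 + 21 days = 2028/12/01.
The date termination becomes effective: counting 12 business days from Friday, 2028/12/01 (Dec 4, Dec 5, Dec 6, Dec 7, …, Dec 15, Dec 18, Dec 19, skipping weekends) reaches Tuesday, 2028/12/19.

2028/12/19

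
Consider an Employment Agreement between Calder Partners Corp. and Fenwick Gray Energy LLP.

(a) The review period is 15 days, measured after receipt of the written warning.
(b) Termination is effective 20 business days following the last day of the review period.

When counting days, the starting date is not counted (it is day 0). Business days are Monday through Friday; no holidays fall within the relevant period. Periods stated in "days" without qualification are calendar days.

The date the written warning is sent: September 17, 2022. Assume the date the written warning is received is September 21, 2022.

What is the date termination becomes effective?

November 3, 2022

The last day of the review period: 15 calendar days after September 21, 2022 is October 6, 2022.
The date termination becomes effective: counting 20 business days from Thursday, October 6, 2022 (Oct 7, Oct 10, Oct 11, Oct 12, …, Nov 1, Nov 2, Nov 3, skipping weekends) reaches Thursday, November 3, 2022.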